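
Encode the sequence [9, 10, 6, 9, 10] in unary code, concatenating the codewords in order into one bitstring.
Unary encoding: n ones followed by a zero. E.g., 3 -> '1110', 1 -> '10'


Encode each number as n ones followed by a terminating 0:
  9 -> 1111111110 (10 bits)
  10 -> 11111111110 (11 bits)
  6 -> 1111110 (7 bits)
  9 -> 1111111110 (10 bits)
  10 -> 11111111110 (11 bits)
Total length = 10 + 11 + 7 + 10 + 11 = 49 bits.

Unary([9, 10, 6, 9, 10]) = 1111111110111111111101111110111111111011111111110 (49 bits)


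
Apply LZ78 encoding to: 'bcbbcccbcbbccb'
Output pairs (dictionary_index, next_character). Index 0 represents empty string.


LZ78 encoding steps:
Dictionary: {0: ''}
Step 1: w='' (idx 0), next='b' -> output (0, 'b'), add 'b' as idx 1
Step 2: w='' (idx 0), next='c' -> output (0, 'c'), add 'c' as idx 2
Step 3: w='b' (idx 1), next='b' -> output (1, 'b'), add 'bb' as idx 3
Step 4: w='c' (idx 2), next='c' -> output (2, 'c'), add 'cc' as idx 4
Step 5: w='c' (idx 2), next='b' -> output (2, 'b'), add 'cb' as idx 5
Step 6: w='cb' (idx 5), next='b' -> output (5, 'b'), add 'cbb' as idx 6
Step 7: w='cc' (idx 4), next='b' -> output (4, 'b'), add 'ccb' as idx 7


Encoded: [(0, 'b'), (0, 'c'), (1, 'b'), (2, 'c'), (2, 'b'), (5, 'b'), (4, 'b')]


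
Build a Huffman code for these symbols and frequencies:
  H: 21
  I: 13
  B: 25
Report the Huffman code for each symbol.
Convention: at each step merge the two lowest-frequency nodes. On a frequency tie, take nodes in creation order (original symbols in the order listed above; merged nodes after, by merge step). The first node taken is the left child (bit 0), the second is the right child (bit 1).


Huffman tree construction:
Step 1: Merge I(13) + H(21) = 34
Step 2: Merge B(25) + (I+H)(34) = 59
Read each symbol's code off the tree from the root (left child = 0, right child = 1).

Codes:
  H: 11 (length 2)
  I: 10 (length 2)
  B: 0 (length 1)
Average code length: 93/59 = 1.5763 bits/symbol


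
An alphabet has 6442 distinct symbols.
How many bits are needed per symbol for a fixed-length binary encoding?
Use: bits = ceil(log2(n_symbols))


log2(6442) = 12.6533
Bracket: 2^12 = 4096 < 6442 <= 2^13 = 8192
So ceil(log2(6442)) = 13

bits = ceil(log2(6442)) = ceil(12.6533) = 13 bits


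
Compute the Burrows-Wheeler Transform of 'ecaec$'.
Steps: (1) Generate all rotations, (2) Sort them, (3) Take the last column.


Rotations (sorted):
  0: $ecaec -> last char: c
  1: aec$ec -> last char: c
  2: c$ecae -> last char: e
  3: caec$e -> last char: e
  4: ec$eca -> last char: a
  5: ecaec$ -> last char: $


BWT = cceea$


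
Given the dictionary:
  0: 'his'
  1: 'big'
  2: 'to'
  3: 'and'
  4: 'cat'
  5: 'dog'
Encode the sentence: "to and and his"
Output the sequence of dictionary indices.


Look up each word in the dictionary:
  'to' -> 2
  'and' -> 3
  'and' -> 3
  'his' -> 0

Encoded: [2, 3, 3, 0]


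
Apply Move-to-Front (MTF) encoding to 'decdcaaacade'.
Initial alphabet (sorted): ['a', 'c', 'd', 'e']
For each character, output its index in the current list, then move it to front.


MTF encoding:
'd': index 2 in ['a', 'c', 'd', 'e'] -> ['d', 'a', 'c', 'e']
'e': index 3 in ['d', 'a', 'c', 'e'] -> ['e', 'd', 'a', 'c']
'c': index 3 in ['e', 'd', 'a', 'c'] -> ['c', 'e', 'd', 'a']
'd': index 2 in ['c', 'e', 'd', 'a'] -> ['d', 'c', 'e', 'a']
'c': index 1 in ['d', 'c', 'e', 'a'] -> ['c', 'd', 'e', 'a']
'a': index 3 in ['c', 'd', 'e', 'a'] -> ['a', 'c', 'd', 'e']
'a': index 0 in ['a', 'c', 'd', 'e'] -> ['a', 'c', 'd', 'e']
'a': index 0 in ['a', 'c', 'd', 'e'] -> ['a', 'c', 'd', 'e']
'c': index 1 in ['a', 'c', 'd', 'e'] -> ['c', 'a', 'd', 'e']
'a': index 1 in ['c', 'a', 'd', 'e'] -> ['a', 'c', 'd', 'e']
'd': index 2 in ['a', 'c', 'd', 'e'] -> ['d', 'a', 'c', 'e']
'e': index 3 in ['d', 'a', 'c', 'e'] -> ['e', 'd', 'a', 'c']


Output: [2, 3, 3, 2, 1, 3, 0, 0, 1, 1, 2, 3]


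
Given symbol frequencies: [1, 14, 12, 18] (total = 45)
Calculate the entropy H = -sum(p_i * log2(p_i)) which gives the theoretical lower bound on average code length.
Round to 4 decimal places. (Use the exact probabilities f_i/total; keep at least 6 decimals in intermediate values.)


Per-symbol terms -p_i * log2(p_i) with p_i = f_i/45:
  p = 1/45 = 0.022222: log2(p) = -5.491853, -p*log2(p) = 0.122041
  p = 14/45 = 0.311111: log2(p) = -1.684498, -p*log2(p) = 0.524066
  p = 12/45 = 0.266667: log2(p) = -1.906891, -p*log2(p) = 0.508504
  p = 18/45 = 0.400000: log2(p) = -1.321928, -p*log2(p) = 0.528771
H = 0.122041 + 0.524066 + 0.508504 + 0.528771 = 1.683382

H = 1.6834 bits/symbol


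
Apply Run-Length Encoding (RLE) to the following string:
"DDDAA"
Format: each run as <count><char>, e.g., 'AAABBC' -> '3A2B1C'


Scanning runs left to right:
  i=0: run of 'D' x 3 -> '3D'
  i=3: run of 'A' x 2 -> '2A'

RLE = 3D2A


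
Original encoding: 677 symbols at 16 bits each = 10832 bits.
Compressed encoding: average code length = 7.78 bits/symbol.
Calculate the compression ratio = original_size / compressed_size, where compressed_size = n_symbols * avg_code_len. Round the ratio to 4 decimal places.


original_size = n_symbols * orig_bits = 677 * 16 = 10832 bits
compressed_size = n_symbols * avg_code_len = 677 * 7.78 = 5267.06 bits
ratio = original_size / compressed_size = 10832 / 5267.06 = 2.0566

Compression ratio = 2.0566


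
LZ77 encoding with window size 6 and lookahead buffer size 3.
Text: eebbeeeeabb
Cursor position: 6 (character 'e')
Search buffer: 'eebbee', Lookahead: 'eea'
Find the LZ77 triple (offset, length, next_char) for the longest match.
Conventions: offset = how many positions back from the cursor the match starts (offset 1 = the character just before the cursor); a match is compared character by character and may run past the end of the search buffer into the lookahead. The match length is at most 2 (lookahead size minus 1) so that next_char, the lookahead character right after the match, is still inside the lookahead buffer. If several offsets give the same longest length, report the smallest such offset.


Try each offset into the search buffer:
  offset=1 (pos 5, char 'e'): match length 2
  offset=2 (pos 4, char 'e'): match length 2
  offset=3 (pos 3, char 'b'): match length 0
  offset=4 (pos 2, char 'b'): match length 0
  offset=5 (pos 1, char 'e'): match length 1
  offset=6 (pos 0, char 'e'): match length 2
Longest match has length 2, found at offsets 1, 2, 6; take the smallest, offset 1.
next_char = character at position 6 + 2 = 8 -> 'a'

Best match: offset=1, length=2 (matching 'ee' starting at position 5)
LZ77 triple: (1, 2, 'a')


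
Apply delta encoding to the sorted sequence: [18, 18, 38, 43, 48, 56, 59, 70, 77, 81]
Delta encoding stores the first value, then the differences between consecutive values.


First value: 18
Deltas:
  18 - 18 = 0
  38 - 18 = 20
  43 - 38 = 5
  48 - 43 = 5
  56 - 48 = 8
  59 - 56 = 3
  70 - 59 = 11
  77 - 70 = 7
  81 - 77 = 4


Delta encoded: [18, 0, 20, 5, 5, 8, 3, 11, 7, 4]


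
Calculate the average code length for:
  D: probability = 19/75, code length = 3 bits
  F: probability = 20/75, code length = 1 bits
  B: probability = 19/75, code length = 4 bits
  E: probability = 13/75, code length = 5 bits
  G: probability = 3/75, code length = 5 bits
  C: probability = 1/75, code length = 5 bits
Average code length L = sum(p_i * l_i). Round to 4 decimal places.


Weighted contributions p_i * l_i:
  D: (19/75) * 3 = 57/75
  F: (20/75) * 1 = 20/75
  B: (19/75) * 4 = 76/75
  E: (13/75) * 5 = 65/75
  G: (3/75) * 5 = 15/75
  C: (1/75) * 5 = 5/75
Sum = (57 + 20 + 76 + 65 + 15 + 5)/75 = 238/75

L = 238/75 = 3.1733 bits/symbol


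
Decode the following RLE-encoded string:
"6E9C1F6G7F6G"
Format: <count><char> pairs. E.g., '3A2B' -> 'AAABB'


Expanding each <count><char> pair:
  6E -> 'EEEEEE'
  9C -> 'CCCCCCCCC'
  1F -> 'F'
  6G -> 'GGGGGG'
  7F -> 'FFFFFFF'
  6G -> 'GGGGGG'

Decoded = EEEEEECCCCCCCCCFGGGGGGFFFFFFFGGGGGG


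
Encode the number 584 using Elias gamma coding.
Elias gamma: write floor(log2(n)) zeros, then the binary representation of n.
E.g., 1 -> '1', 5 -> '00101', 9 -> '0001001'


num_bits = floor(log2(584)) + 1 = 10
leading_zeros = num_bits - 1 = 9
binary(584) = 1001001000

Elias gamma(584) = '000000000' + '1001001000' = 0000000001001001000 (19 bits)


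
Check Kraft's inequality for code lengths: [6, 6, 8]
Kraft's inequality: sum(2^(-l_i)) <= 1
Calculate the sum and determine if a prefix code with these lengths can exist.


Sum = 2^(-6) + 2^(-6) + 2^(-8)
    = 0.015625 + 0.015625 + 0.00390625
    = 9/256 = 0.03515625
Since 0.03515625 <= 1, Kraft's inequality IS satisfied.
A prefix code with these lengths CAN exist.

Kraft sum = 0.03515625. Satisfied.


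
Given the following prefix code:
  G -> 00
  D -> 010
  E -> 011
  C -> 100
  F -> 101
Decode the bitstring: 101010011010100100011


Decoding step by step:
Bits 101 -> F
Bits 010 -> D
Bits 011 -> E
Bits 010 -> D
Bits 100 -> C
Bits 100 -> C
Bits 011 -> E


Decoded message: FDEDCCE


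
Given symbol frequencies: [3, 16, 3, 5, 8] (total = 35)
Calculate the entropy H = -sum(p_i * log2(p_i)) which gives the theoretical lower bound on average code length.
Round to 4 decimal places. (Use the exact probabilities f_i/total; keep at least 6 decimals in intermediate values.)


Per-symbol terms -p_i * log2(p_i) with p_i = f_i/35:
  p = 3/35 = 0.085714: log2(p) = -3.544321, -p*log2(p) = 0.303799
  p = 16/35 = 0.457143: log2(p) = -1.129283, -p*log2(p) = 0.516244
  p = 3/35 = 0.085714: log2(p) = -3.544321, -p*log2(p) = 0.303799
  p = 5/35 = 0.142857: log2(p) = -2.807355, -p*log2(p) = 0.401051
  p = 8/35 = 0.228571: log2(p) = -2.129283, -p*log2(p) = 0.486693
H = 0.303799 + 0.516244 + 0.303799 + 0.401051 + 0.486693 = 2.011586

H = 2.0116 bits/symbol


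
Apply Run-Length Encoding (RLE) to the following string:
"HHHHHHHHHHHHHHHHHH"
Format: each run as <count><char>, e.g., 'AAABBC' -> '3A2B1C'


Scanning runs left to right:
  i=0: run of 'H' x 18 -> '18H'

RLE = 18H


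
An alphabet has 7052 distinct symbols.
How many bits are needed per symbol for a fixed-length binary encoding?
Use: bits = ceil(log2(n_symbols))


log2(7052) = 12.7838
Bracket: 2^12 = 4096 < 7052 <= 2^13 = 8192
So ceil(log2(7052)) = 13

bits = ceil(log2(7052)) = ceil(12.7838) = 13 bits


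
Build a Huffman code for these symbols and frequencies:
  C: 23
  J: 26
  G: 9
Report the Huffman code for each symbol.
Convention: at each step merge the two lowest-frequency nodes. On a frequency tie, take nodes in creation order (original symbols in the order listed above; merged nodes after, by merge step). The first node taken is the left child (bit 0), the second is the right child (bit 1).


Huffman tree construction:
Step 1: Merge G(9) + C(23) = 32
Step 2: Merge J(26) + (G+C)(32) = 58
Read each symbol's code off the tree from the root (left child = 0, right child = 1).

Codes:
  C: 11 (length 2)
  J: 0 (length 1)
  G: 10 (length 2)
Average code length: 90/58 = 1.5517 bits/symbol


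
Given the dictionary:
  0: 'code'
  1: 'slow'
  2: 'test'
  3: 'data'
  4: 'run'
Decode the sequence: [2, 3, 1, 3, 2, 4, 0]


Look up each index in the dictionary:
  2 -> 'test'
  3 -> 'data'
  1 -> 'slow'
  3 -> 'data'
  2 -> 'test'
  4 -> 'run'
  0 -> 'code'

Decoded: "test data slow data test run code"


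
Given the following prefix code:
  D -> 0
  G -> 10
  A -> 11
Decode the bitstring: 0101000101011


Decoding step by step:
Bits 0 -> D
Bits 10 -> G
Bits 10 -> G
Bits 0 -> D
Bits 0 -> D
Bits 10 -> G
Bits 10 -> G
Bits 11 -> A


Decoded message: DGGDDGGA


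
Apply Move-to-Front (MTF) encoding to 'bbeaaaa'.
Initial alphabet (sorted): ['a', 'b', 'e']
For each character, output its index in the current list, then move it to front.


MTF encoding:
'b': index 1 in ['a', 'b', 'e'] -> ['b', 'a', 'e']
'b': index 0 in ['b', 'a', 'e'] -> ['b', 'a', 'e']
'e': index 2 in ['b', 'a', 'e'] -> ['e', 'b', 'a']
'a': index 2 in ['e', 'b', 'a'] -> ['a', 'e', 'b']
'a': index 0 in ['a', 'e', 'b'] -> ['a', 'e', 'b']
'a': index 0 in ['a', 'e', 'b'] -> ['a', 'e', 'b']
'a': index 0 in ['a', 'e', 'b'] -> ['a', 'e', 'b']


Output: [1, 0, 2, 2, 0, 0, 0]


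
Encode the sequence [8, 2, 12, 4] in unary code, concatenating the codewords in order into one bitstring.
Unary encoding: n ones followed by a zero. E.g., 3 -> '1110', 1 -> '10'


Encode each number as n ones followed by a terminating 0:
  8 -> 111111110 (9 bits)
  2 -> 110 (3 bits)
  12 -> 1111111111110 (13 bits)
  4 -> 11110 (5 bits)
Total length = 9 + 3 + 13 + 5 = 30 bits.

Unary([8, 2, 12, 4]) = 111111110110111111111111011110 (30 bits)


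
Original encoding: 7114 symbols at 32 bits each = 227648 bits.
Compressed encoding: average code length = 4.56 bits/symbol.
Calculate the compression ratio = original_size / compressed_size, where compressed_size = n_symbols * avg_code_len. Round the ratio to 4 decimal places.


original_size = n_symbols * orig_bits = 7114 * 32 = 227648 bits
compressed_size = n_symbols * avg_code_len = 7114 * 4.56 = 32439.84 bits
ratio = original_size / compressed_size = 227648 / 32439.84 = 7.0175

Compression ratio = 7.0175


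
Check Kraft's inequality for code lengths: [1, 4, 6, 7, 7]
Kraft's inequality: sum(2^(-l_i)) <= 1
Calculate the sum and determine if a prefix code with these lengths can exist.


Sum = 2^(-1) + 2^(-4) + 2^(-6) + 2^(-7) + 2^(-7)
    = 0.5 + 0.0625 + 0.015625 + 0.0078125 + 0.0078125
    = 76/128 = 0.59375
Since 0.59375 <= 1, Kraft's inequality IS satisfied.
A prefix code with these lengths CAN exist.

Kraft sum = 0.59375. Satisfied.


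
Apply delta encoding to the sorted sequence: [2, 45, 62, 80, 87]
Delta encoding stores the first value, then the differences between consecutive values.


First value: 2
Deltas:
  45 - 2 = 43
  62 - 45 = 17
  80 - 62 = 18
  87 - 80 = 7


Delta encoded: [2, 43, 17, 18, 7]


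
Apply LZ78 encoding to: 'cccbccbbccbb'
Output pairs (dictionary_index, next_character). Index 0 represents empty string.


LZ78 encoding steps:
Dictionary: {0: ''}
Step 1: w='' (idx 0), next='c' -> output (0, 'c'), add 'c' as idx 1
Step 2: w='c' (idx 1), next='c' -> output (1, 'c'), add 'cc' as idx 2
Step 3: w='' (idx 0), next='b' -> output (0, 'b'), add 'b' as idx 3
Step 4: w='cc' (idx 2), next='b' -> output (2, 'b'), add 'ccb' as idx 4
Step 5: w='b' (idx 3), next='c' -> output (3, 'c'), add 'bc' as idx 5
Step 6: w='c' (idx 1), next='b' -> output (1, 'b'), add 'cb' as idx 6
Step 7: w='b' (idx 3), end of input -> output (3, '')


Encoded: [(0, 'c'), (1, 'c'), (0, 'b'), (2, 'b'), (3, 'c'), (1, 'b'), (3, '')]


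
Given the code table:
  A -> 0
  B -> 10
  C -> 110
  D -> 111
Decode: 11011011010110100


Decoding:
110 -> C
110 -> C
110 -> C
10 -> B
110 -> C
10 -> B
0 -> A


Result: CCCBCBA


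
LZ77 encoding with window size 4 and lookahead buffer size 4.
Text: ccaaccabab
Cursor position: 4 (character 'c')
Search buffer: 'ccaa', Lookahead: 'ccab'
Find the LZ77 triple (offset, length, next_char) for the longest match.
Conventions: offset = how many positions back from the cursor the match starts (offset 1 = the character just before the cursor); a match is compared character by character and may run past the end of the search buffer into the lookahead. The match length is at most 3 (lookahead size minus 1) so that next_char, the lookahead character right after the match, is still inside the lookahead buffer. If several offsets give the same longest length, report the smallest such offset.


Try each offset into the search buffer:
  offset=1 (pos 3, char 'a'): match length 0
  offset=2 (pos 2, char 'a'): match length 0
  offset=3 (pos 1, char 'c'): match length 1
  offset=4 (pos 0, char 'c'): match length 3
Longest match has length 3 at offset 4.
next_char = character at position 4 + 3 = 7 -> 'b'

Best match: offset=4, length=3 (matching 'cca' starting at position 0)
LZ77 triple: (4, 3, 'b')


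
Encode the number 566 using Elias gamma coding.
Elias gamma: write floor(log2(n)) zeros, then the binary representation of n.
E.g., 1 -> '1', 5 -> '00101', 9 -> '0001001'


num_bits = floor(log2(566)) + 1 = 10
leading_zeros = num_bits - 1 = 9
binary(566) = 1000110110

Elias gamma(566) = '000000000' + '1000110110' = 0000000001000110110 (19 bits)


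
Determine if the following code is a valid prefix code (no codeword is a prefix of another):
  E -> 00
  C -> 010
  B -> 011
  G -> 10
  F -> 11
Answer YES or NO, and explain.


Checking each pair (does one codeword prefix another?):
  E='00' vs C='010': no prefix
  E='00' vs B='011': no prefix
  E='00' vs G='10': no prefix
  E='00' vs F='11': no prefix
  C='010' vs E='00': no prefix
  C='010' vs B='011': no prefix
  C='010' vs G='10': no prefix
  C='010' vs F='11': no prefix
  B='011' vs E='00': no prefix
  B='011' vs C='010': no prefix
  B='011' vs G='10': no prefix
  B='011' vs F='11': no prefix
  G='10' vs E='00': no prefix
  G='10' vs C='010': no prefix
  G='10' vs B='011': no prefix
  G='10' vs F='11': no prefix
  F='11' vs E='00': no prefix
  F='11' vs C='010': no prefix
  F='11' vs B='011': no prefix
  F='11' vs G='10': no prefix
No violation found over all pairs.

YES -- this is a valid prefix code. No codeword is a prefix of any other codeword.


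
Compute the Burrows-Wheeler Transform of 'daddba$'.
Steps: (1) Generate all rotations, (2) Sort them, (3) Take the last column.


Rotations (sorted):
  0: $daddba -> last char: a
  1: a$daddb -> last char: b
  2: addba$d -> last char: d
  3: ba$dadd -> last char: d
  4: daddba$ -> last char: $
  5: dba$dad -> last char: d
  6: ddba$da -> last char: a


BWT = abdd$da


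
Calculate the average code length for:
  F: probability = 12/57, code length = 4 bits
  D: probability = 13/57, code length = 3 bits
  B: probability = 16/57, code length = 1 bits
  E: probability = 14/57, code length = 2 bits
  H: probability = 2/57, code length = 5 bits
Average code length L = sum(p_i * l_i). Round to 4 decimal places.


Weighted contributions p_i * l_i:
  F: (12/57) * 4 = 48/57
  D: (13/57) * 3 = 39/57
  B: (16/57) * 1 = 16/57
  E: (14/57) * 2 = 28/57
  H: (2/57) * 5 = 10/57
Sum = (48 + 39 + 16 + 28 + 10)/57 = 141/57

L = 141/57 = 2.4737 bits/symbol


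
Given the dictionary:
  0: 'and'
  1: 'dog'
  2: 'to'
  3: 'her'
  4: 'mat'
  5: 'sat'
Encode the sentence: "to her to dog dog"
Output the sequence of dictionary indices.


Look up each word in the dictionary:
  'to' -> 2
  'her' -> 3
  'to' -> 2
  'dog' -> 1
  'dog' -> 1

Encoded: [2, 3, 2, 1, 1]


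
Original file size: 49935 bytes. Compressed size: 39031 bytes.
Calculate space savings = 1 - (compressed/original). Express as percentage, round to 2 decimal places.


ratio = compressed/original = 39031/49935 = 0.781636
savings = 1 - ratio = 1 - 0.781636 = 0.218364
as a percentage: 0.218364 * 100 = 21.84%

Space savings = 1 - 39031/49935 = 21.84%


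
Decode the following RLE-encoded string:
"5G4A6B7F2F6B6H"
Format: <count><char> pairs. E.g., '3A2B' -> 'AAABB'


Expanding each <count><char> pair:
  5G -> 'GGGGG'
  4A -> 'AAAA'
  6B -> 'BBBBBB'
  7F -> 'FFFFFFF'
  2F -> 'FF'
  6B -> 'BBBBBB'
  6H -> 'HHHHHH'

Decoded = GGGGGAAAABBBBBBFFFFFFFFFBBBBBBHHHHHH


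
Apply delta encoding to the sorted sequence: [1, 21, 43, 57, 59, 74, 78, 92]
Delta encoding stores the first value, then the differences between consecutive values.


First value: 1
Deltas:
  21 - 1 = 20
  43 - 21 = 22
  57 - 43 = 14
  59 - 57 = 2
  74 - 59 = 15
  78 - 74 = 4
  92 - 78 = 14


Delta encoded: [1, 20, 22, 14, 2, 15, 4, 14]


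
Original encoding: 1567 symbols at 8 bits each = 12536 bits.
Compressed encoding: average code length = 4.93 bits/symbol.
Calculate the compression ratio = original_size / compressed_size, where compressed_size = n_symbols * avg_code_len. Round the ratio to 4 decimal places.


original_size = n_symbols * orig_bits = 1567 * 8 = 12536 bits
compressed_size = n_symbols * avg_code_len = 1567 * 4.93 = 7725.31 bits
ratio = original_size / compressed_size = 12536 / 7725.31 = 1.6227

Compression ratio = 1.6227


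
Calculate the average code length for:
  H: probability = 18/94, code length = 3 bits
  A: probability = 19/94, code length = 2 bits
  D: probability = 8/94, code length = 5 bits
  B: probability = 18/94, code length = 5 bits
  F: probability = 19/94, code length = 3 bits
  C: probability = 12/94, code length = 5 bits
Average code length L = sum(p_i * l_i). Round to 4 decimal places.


Weighted contributions p_i * l_i:
  H: (18/94) * 3 = 54/94
  A: (19/94) * 2 = 38/94
  D: (8/94) * 5 = 40/94
  B: (18/94) * 5 = 90/94
  F: (19/94) * 3 = 57/94
  C: (12/94) * 5 = 60/94
Sum = (54 + 38 + 40 + 90 + 57 + 60)/94 = 339/94

L = 339/94 = 3.6064 bits/symbol


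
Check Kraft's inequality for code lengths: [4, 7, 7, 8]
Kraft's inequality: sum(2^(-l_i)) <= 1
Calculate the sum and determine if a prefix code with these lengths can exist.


Sum = 2^(-4) + 2^(-7) + 2^(-7) + 2^(-8)
    = 0.0625 + 0.0078125 + 0.0078125 + 0.00390625
    = 21/256 = 0.08203125
Since 0.08203125 <= 1, Kraft's inequality IS satisfied.
A prefix code with these lengths CAN exist.

Kraft sum = 0.08203125. Satisfied.


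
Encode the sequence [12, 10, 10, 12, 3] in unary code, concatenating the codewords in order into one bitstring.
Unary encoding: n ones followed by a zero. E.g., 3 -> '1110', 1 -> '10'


Encode each number as n ones followed by a terminating 0:
  12 -> 1111111111110 (13 bits)
  10 -> 11111111110 (11 bits)
  10 -> 11111111110 (11 bits)
  12 -> 1111111111110 (13 bits)
  3 -> 1110 (4 bits)
Total length = 13 + 11 + 11 + 13 + 4 = 52 bits.

Unary([12, 10, 10, 12, 3]) = 1111111111110111111111101111111111011111111111101110 (52 bits)


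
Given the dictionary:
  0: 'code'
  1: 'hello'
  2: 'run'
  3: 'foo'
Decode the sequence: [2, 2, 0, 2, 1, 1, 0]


Look up each index in the dictionary:
  2 -> 'run'
  2 -> 'run'
  0 -> 'code'
  2 -> 'run'
  1 -> 'hello'
  1 -> 'hello'
  0 -> 'code'

Decoded: "run run code run hello hello code"


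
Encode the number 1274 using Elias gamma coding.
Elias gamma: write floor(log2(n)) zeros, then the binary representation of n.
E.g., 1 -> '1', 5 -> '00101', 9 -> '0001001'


num_bits = floor(log2(1274)) + 1 = 11
leading_zeros = num_bits - 1 = 10
binary(1274) = 10011111010

Elias gamma(1274) = '0000000000' + '10011111010' = 000000000010011111010 (21 bits)


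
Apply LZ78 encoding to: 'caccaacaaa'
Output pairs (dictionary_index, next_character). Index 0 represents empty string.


LZ78 encoding steps:
Dictionary: {0: ''}
Step 1: w='' (idx 0), next='c' -> output (0, 'c'), add 'c' as idx 1
Step 2: w='' (idx 0), next='a' -> output (0, 'a'), add 'a' as idx 2
Step 3: w='c' (idx 1), next='c' -> output (1, 'c'), add 'cc' as idx 3
Step 4: w='a' (idx 2), next='a' -> output (2, 'a'), add 'aa' as idx 4
Step 5: w='c' (idx 1), next='a' -> output (1, 'a'), add 'ca' as idx 5
Step 6: w='aa' (idx 4), end of input -> output (4, '')


Encoded: [(0, 'c'), (0, 'a'), (1, 'c'), (2, 'a'), (1, 'a'), (4, '')]


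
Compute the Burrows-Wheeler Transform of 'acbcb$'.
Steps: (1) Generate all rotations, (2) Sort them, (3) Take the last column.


Rotations (sorted):
  0: $acbcb -> last char: b
  1: acbcb$ -> last char: $
  2: b$acbc -> last char: c
  3: bcb$ac -> last char: c
  4: cb$acb -> last char: b
  5: cbcb$a -> last char: a


BWT = b$ccba


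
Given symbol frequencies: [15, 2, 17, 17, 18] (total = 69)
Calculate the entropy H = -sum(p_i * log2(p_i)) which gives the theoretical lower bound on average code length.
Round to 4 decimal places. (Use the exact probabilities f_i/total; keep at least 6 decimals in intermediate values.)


Per-symbol terms -p_i * log2(p_i) with p_i = f_i/69:
  p = 15/69 = 0.217391: log2(p) = -2.201634, -p*log2(p) = 0.478616
  p = 2/69 = 0.028986: log2(p) = -5.108524, -p*log2(p) = 0.148073
  p = 17/69 = 0.246377: log2(p) = -2.021062, -p*log2(p) = 0.497943
  p = 17/69 = 0.246377: log2(p) = -2.021062, -p*log2(p) = 0.497943
  p = 18/69 = 0.260870: log2(p) = -1.938599, -p*log2(p) = 0.505722
H = 0.478616 + 0.148073 + 0.497943 + 0.497943 + 0.505722 = 2.128297

H = 2.1283 bits/symbol


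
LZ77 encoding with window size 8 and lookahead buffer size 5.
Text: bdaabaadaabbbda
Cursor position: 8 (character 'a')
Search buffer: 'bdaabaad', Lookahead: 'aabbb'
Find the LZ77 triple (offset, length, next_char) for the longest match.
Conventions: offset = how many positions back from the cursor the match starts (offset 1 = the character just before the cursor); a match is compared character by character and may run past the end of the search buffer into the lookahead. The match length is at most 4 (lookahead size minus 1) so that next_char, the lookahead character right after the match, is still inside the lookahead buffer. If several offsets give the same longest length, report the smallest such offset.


Try each offset into the search buffer:
  offset=1 (pos 7, char 'd'): match length 0
  offset=2 (pos 6, char 'a'): match length 1
  offset=3 (pos 5, char 'a'): match length 2
  offset=4 (pos 4, char 'b'): match length 0
  offset=5 (pos 3, char 'a'): match length 1
  offset=6 (pos 2, char 'a'): match length 3
  offset=7 (pos 1, char 'd'): match length 0
  offset=8 (pos 0, char 'b'): match length 0
Longest match has length 3 at offset 6.
next_char = character at position 8 + 3 = 11 -> 'b'

Best match: offset=6, length=3 (matching 'aab' starting at position 2)
LZ77 triple: (6, 3, 'b')


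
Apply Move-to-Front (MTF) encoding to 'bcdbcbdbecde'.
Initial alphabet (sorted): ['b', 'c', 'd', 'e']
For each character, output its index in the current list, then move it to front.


MTF encoding:
'b': index 0 in ['b', 'c', 'd', 'e'] -> ['b', 'c', 'd', 'e']
'c': index 1 in ['b', 'c', 'd', 'e'] -> ['c', 'b', 'd', 'e']
'd': index 2 in ['c', 'b', 'd', 'e'] -> ['d', 'c', 'b', 'e']
'b': index 2 in ['d', 'c', 'b', 'e'] -> ['b', 'd', 'c', 'e']
'c': index 2 in ['b', 'd', 'c', 'e'] -> ['c', 'b', 'd', 'e']
'b': index 1 in ['c', 'b', 'd', 'e'] -> ['b', 'c', 'd', 'e']
'd': index 2 in ['b', 'c', 'd', 'e'] -> ['d', 'b', 'c', 'e']
'b': index 1 in ['d', 'b', 'c', 'e'] -> ['b', 'd', 'c', 'e']
'e': index 3 in ['b', 'd', 'c', 'e'] -> ['e', 'b', 'd', 'c']
'c': index 3 in ['e', 'b', 'd', 'c'] -> ['c', 'e', 'b', 'd']
'd': index 3 in ['c', 'e', 'b', 'd'] -> ['d', 'c', 'e', 'b']
'e': index 2 in ['d', 'c', 'e', 'b'] -> ['e', 'd', 'c', 'b']


Output: [0, 1, 2, 2, 2, 1, 2, 1, 3, 3, 3, 2]


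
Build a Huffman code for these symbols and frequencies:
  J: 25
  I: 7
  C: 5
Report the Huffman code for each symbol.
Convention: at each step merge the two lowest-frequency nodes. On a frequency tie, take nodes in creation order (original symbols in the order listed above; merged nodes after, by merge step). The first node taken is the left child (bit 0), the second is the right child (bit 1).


Huffman tree construction:
Step 1: Merge C(5) + I(7) = 12
Step 2: Merge (C+I)(12) + J(25) = 37
Read each symbol's code off the tree from the root (left child = 0, right child = 1).

Codes:
  J: 1 (length 1)
  I: 01 (length 2)
  C: 00 (length 2)
Average code length: 49/37 = 1.3243 bits/symbol


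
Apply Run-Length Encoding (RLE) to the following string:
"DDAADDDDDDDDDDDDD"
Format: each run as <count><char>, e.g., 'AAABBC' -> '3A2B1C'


Scanning runs left to right:
  i=0: run of 'D' x 2 -> '2D'
  i=2: run of 'A' x 2 -> '2A'
  i=4: run of 'D' x 13 -> '13D'

RLE = 2D2A13D


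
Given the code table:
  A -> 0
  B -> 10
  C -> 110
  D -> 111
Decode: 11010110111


Decoding:
110 -> C
10 -> B
110 -> C
111 -> D


Result: CBCD


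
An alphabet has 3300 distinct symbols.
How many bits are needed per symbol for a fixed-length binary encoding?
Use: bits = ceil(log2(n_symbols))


log2(3300) = 11.6883
Bracket: 2^11 = 2048 < 3300 <= 2^12 = 4096
So ceil(log2(3300)) = 12

bits = ceil(log2(3300)) = ceil(11.6883) = 12 bits


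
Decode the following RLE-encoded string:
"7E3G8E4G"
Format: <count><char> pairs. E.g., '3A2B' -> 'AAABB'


Expanding each <count><char> pair:
  7E -> 'EEEEEEE'
  3G -> 'GGG'
  8E -> 'EEEEEEEE'
  4G -> 'GGGG'

Decoded = EEEEEEEGGGEEEEEEEEGGGG


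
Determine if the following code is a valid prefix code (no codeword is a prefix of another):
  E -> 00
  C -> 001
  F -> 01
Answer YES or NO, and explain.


Checking each pair (does one codeword prefix another?):
  E='00' vs C='001': prefix -- VIOLATION

NO -- this is NOT a valid prefix code. E (00) is a prefix of C (001).


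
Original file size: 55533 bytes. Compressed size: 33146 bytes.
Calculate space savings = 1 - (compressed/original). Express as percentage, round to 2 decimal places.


ratio = compressed/original = 33146/55533 = 0.59687
savings = 1 - ratio = 1 - 0.59687 = 0.40313
as a percentage: 0.40313 * 100 = 40.31%

Space savings = 1 - 33146/55533 = 40.31%


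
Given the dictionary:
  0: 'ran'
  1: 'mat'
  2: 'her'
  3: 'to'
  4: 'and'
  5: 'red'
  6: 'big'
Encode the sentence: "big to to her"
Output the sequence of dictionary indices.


Look up each word in the dictionary:
  'big' -> 6
  'to' -> 3
  'to' -> 3
  'her' -> 2

Encoded: [6, 3, 3, 2]


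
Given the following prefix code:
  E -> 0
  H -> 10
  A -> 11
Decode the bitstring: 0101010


Decoding step by step:
Bits 0 -> E
Bits 10 -> H
Bits 10 -> H
Bits 10 -> H


Decoded message: EHHH


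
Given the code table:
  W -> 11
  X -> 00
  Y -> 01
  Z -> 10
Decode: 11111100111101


Decoding:
11 -> W
11 -> W
11 -> W
00 -> X
11 -> W
11 -> W
01 -> Y


Result: WWWXWWY


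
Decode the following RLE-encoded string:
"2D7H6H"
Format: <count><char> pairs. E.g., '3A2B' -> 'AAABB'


Expanding each <count><char> pair:
  2D -> 'DD'
  7H -> 'HHHHHHH'
  6H -> 'HHHHHH'

Decoded = DDHHHHHHHHHHHHH


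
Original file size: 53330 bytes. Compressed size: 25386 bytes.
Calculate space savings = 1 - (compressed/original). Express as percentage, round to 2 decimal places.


ratio = compressed/original = 25386/53330 = 0.476017
savings = 1 - ratio = 1 - 0.476017 = 0.523983
as a percentage: 0.523983 * 100 = 52.4%

Space savings = 1 - 25386/53330 = 52.4%


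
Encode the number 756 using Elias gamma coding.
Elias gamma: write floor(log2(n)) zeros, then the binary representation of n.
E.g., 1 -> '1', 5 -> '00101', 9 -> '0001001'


num_bits = floor(log2(756)) + 1 = 10
leading_zeros = num_bits - 1 = 9
binary(756) = 1011110100

Elias gamma(756) = '000000000' + '1011110100' = 0000000001011110100 (19 bits)


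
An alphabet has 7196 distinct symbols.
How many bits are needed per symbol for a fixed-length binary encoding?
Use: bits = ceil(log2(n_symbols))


log2(7196) = 12.813
Bracket: 2^12 = 4096 < 7196 <= 2^13 = 8192
So ceil(log2(7196)) = 13

bits = ceil(log2(7196)) = ceil(12.813) = 13 bits


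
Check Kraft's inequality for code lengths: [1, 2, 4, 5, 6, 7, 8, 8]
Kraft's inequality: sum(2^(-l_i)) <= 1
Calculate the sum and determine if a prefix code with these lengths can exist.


Sum = 2^(-1) + 2^(-2) + 2^(-4) + 2^(-5) + 2^(-6) + 2^(-7) + 2^(-8) + 2^(-8)
    = 0.5 + 0.25 + 0.0625 + 0.03125 + 0.015625 + 0.0078125 + 0.00390625 + 0.00390625
    = 224/256 = 0.875
Since 0.875 <= 1, Kraft's inequality IS satisfied.
A prefix code with these lengths CAN exist.

Kraft sum = 0.875. Satisfied.


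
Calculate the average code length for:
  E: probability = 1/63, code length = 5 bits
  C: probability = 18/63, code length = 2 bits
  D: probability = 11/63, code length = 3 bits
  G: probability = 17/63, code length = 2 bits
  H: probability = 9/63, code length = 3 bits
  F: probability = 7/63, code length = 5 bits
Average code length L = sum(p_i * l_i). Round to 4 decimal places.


Weighted contributions p_i * l_i:
  E: (1/63) * 5 = 5/63
  C: (18/63) * 2 = 36/63
  D: (11/63) * 3 = 33/63
  G: (17/63) * 2 = 34/63
  H: (9/63) * 3 = 27/63
  F: (7/63) * 5 = 35/63
Sum = (5 + 36 + 33 + 34 + 27 + 35)/63 = 170/63

L = 170/63 = 2.6984 bits/symbol


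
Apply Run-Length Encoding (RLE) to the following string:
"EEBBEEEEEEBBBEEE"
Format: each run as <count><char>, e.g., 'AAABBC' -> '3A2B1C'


Scanning runs left to right:
  i=0: run of 'E' x 2 -> '2E'
  i=2: run of 'B' x 2 -> '2B'
  i=4: run of 'E' x 6 -> '6E'
  i=10: run of 'B' x 3 -> '3B'
  i=13: run of 'E' x 3 -> '3E'

RLE = 2E2B6E3B3E


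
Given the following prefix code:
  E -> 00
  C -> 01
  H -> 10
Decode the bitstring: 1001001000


Decoding step by step:
Bits 10 -> H
Bits 01 -> C
Bits 00 -> E
Bits 10 -> H
Bits 00 -> E


Decoded message: HCEHE


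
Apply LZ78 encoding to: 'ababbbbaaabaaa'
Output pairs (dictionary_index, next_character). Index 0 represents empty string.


LZ78 encoding steps:
Dictionary: {0: ''}
Step 1: w='' (idx 0), next='a' -> output (0, 'a'), add 'a' as idx 1
Step 2: w='' (idx 0), next='b' -> output (0, 'b'), add 'b' as idx 2
Step 3: w='a' (idx 1), next='b' -> output (1, 'b'), add 'ab' as idx 3
Step 4: w='b' (idx 2), next='b' -> output (2, 'b'), add 'bb' as idx 4
Step 5: w='b' (idx 2), next='a' -> output (2, 'a'), add 'ba' as idx 5
Step 6: w='a' (idx 1), next='a' -> output (1, 'a'), add 'aa' as idx 6
Step 7: w='ba' (idx 5), next='a' -> output (5, 'a'), add 'baa' as idx 7
Step 8: w='a' (idx 1), end of input -> output (1, '')


Encoded: [(0, 'a'), (0, 'b'), (1, 'b'), (2, 'b'), (2, 'a'), (1, 'a'), (5, 'a'), (1, '')]


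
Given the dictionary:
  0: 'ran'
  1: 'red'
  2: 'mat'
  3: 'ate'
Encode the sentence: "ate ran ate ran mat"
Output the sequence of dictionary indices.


Look up each word in the dictionary:
  'ate' -> 3
  'ran' -> 0
  'ate' -> 3
  'ran' -> 0
  'mat' -> 2

Encoded: [3, 0, 3, 0, 2]


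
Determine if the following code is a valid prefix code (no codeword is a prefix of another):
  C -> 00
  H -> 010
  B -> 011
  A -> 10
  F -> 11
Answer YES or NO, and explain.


Checking each pair (does one codeword prefix another?):
  C='00' vs H='010': no prefix
  C='00' vs B='011': no prefix
  C='00' vs A='10': no prefix
  C='00' vs F='11': no prefix
  H='010' vs C='00': no prefix
  H='010' vs B='011': no prefix
  H='010' vs A='10': no prefix
  H='010' vs F='11': no prefix
  B='011' vs C='00': no prefix
  B='011' vs H='010': no prefix
  B='011' vs A='10': no prefix
  B='011' vs F='11': no prefix
  A='10' vs C='00': no prefix
  A='10' vs H='010': no prefix
  A='10' vs B='011': no prefix
  A='10' vs F='11': no prefix
  F='11' vs C='00': no prefix
  F='11' vs H='010': no prefix
  F='11' vs B='011': no prefix
  F='11' vs A='10': no prefix
No violation found over all pairs.

YES -- this is a valid prefix code. No codeword is a prefix of any other codeword.


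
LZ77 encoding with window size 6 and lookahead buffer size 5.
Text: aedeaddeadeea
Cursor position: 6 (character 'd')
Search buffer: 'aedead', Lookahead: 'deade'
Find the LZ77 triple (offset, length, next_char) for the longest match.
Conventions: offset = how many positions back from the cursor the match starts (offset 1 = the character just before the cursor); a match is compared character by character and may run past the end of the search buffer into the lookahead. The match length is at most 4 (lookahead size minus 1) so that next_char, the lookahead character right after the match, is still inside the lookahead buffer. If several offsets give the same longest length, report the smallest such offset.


Try each offset into the search buffer:
  offset=1 (pos 5, char 'd'): match length 1
  offset=2 (pos 4, char 'a'): match length 0
  offset=3 (pos 3, char 'e'): match length 0
  offset=4 (pos 2, char 'd'): match length 4
  offset=5 (pos 1, char 'e'): match length 0
  offset=6 (pos 0, char 'a'): match length 0
Longest match has length 4 at offset 4.
next_char = character at position 6 + 4 = 10 -> 'e'

Best match: offset=4, length=4 (matching 'dead' starting at position 2)
LZ77 triple: (4, 4, 'e')


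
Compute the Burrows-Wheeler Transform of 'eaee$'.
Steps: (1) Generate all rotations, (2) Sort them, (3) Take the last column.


Rotations (sorted):
  0: $eaee -> last char: e
  1: aee$e -> last char: e
  2: e$eae -> last char: e
  3: eaee$ -> last char: $
  4: ee$ea -> last char: a


BWT = eee$a


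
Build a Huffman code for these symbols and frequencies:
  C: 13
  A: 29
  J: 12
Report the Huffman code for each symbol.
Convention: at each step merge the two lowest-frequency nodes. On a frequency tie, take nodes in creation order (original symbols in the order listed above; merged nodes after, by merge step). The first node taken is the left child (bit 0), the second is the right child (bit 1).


Huffman tree construction:
Step 1: Merge J(12) + C(13) = 25
Step 2: Merge (J+C)(25) + A(29) = 54
Read each symbol's code off the tree from the root (left child = 0, right child = 1).

Codes:
  C: 01 (length 2)
  A: 1 (length 1)
  J: 00 (length 2)
Average code length: 79/54 = 1.4630 bits/symbol


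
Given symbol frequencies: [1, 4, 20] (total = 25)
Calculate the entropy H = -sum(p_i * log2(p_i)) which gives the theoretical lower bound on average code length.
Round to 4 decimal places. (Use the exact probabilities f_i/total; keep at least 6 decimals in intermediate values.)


Per-symbol terms -p_i * log2(p_i) with p_i = f_i/25:
  p = 1/25 = 0.040000: log2(p) = -4.643856, -p*log2(p) = 0.185754
  p = 4/25 = 0.160000: log2(p) = -2.643856, -p*log2(p) = 0.423017
  p = 20/25 = 0.800000: log2(p) = -0.321928, -p*log2(p) = 0.257542
H = 0.185754 + 0.423017 + 0.257542 = 0.866313

H = 0.8663 bits/symbol


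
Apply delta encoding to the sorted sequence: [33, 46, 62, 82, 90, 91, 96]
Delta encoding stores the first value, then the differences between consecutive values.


First value: 33
Deltas:
  46 - 33 = 13
  62 - 46 = 16
  82 - 62 = 20
  90 - 82 = 8
  91 - 90 = 1
  96 - 91 = 5


Delta encoded: [33, 13, 16, 20, 8, 1, 5]


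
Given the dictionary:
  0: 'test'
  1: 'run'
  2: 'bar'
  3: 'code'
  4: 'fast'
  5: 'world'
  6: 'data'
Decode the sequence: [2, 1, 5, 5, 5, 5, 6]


Look up each index in the dictionary:
  2 -> 'bar'
  1 -> 'run'
  5 -> 'world'
  5 -> 'world'
  5 -> 'world'
  5 -> 'world'
  6 -> 'data'

Decoded: "bar run world world world world data"


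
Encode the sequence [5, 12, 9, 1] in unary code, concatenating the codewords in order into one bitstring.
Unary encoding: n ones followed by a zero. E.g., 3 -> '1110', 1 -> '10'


Encode each number as n ones followed by a terminating 0:
  5 -> 111110 (6 bits)
  12 -> 1111111111110 (13 bits)
  9 -> 1111111110 (10 bits)
  1 -> 10 (2 bits)
Total length = 6 + 13 + 10 + 2 = 31 bits.

Unary([5, 12, 9, 1]) = 1111101111111111110111111111010 (31 bits)


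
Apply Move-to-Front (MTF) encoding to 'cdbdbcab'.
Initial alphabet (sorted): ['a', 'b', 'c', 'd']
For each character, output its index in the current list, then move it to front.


MTF encoding:
'c': index 2 in ['a', 'b', 'c', 'd'] -> ['c', 'a', 'b', 'd']
'd': index 3 in ['c', 'a', 'b', 'd'] -> ['d', 'c', 'a', 'b']
'b': index 3 in ['d', 'c', 'a', 'b'] -> ['b', 'd', 'c', 'a']
'd': index 1 in ['b', 'd', 'c', 'a'] -> ['d', 'b', 'c', 'a']
'b': index 1 in ['d', 'b', 'c', 'a'] -> ['b', 'd', 'c', 'a']
'c': index 2 in ['b', 'd', 'c', 'a'] -> ['c', 'b', 'd', 'a']
'a': index 3 in ['c', 'b', 'd', 'a'] -> ['a', 'c', 'b', 'd']
'b': index 2 in ['a', 'c', 'b', 'd'] -> ['b', 'a', 'c', 'd']


Output: [2, 3, 3, 1, 1, 2, 3, 2]


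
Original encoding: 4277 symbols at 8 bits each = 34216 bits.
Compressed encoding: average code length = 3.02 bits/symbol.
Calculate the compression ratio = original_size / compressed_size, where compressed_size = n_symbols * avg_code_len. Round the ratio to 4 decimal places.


original_size = n_symbols * orig_bits = 4277 * 8 = 34216 bits
compressed_size = n_symbols * avg_code_len = 4277 * 3.02 = 12916.54 bits
ratio = original_size / compressed_size = 34216 / 12916.54 = 2.649

Compression ratio = 2.649


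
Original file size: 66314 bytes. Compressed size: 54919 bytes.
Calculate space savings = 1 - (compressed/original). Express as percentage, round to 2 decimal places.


ratio = compressed/original = 54919/66314 = 0.828166
savings = 1 - ratio = 1 - 0.828166 = 0.171834
as a percentage: 0.171834 * 100 = 17.18%

Space savings = 1 - 54919/66314 = 17.18%


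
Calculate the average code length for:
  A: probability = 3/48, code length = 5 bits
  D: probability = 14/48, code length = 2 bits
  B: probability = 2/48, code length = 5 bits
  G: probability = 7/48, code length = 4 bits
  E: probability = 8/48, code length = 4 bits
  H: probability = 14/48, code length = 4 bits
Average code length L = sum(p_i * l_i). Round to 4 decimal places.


Weighted contributions p_i * l_i:
  A: (3/48) * 5 = 15/48
  D: (14/48) * 2 = 28/48
  B: (2/48) * 5 = 10/48
  G: (7/48) * 4 = 28/48
  E: (8/48) * 4 = 32/48
  H: (14/48) * 4 = 56/48
Sum = (15 + 28 + 10 + 28 + 32 + 56)/48 = 169/48

L = 169/48 = 3.5208 bits/symbol
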